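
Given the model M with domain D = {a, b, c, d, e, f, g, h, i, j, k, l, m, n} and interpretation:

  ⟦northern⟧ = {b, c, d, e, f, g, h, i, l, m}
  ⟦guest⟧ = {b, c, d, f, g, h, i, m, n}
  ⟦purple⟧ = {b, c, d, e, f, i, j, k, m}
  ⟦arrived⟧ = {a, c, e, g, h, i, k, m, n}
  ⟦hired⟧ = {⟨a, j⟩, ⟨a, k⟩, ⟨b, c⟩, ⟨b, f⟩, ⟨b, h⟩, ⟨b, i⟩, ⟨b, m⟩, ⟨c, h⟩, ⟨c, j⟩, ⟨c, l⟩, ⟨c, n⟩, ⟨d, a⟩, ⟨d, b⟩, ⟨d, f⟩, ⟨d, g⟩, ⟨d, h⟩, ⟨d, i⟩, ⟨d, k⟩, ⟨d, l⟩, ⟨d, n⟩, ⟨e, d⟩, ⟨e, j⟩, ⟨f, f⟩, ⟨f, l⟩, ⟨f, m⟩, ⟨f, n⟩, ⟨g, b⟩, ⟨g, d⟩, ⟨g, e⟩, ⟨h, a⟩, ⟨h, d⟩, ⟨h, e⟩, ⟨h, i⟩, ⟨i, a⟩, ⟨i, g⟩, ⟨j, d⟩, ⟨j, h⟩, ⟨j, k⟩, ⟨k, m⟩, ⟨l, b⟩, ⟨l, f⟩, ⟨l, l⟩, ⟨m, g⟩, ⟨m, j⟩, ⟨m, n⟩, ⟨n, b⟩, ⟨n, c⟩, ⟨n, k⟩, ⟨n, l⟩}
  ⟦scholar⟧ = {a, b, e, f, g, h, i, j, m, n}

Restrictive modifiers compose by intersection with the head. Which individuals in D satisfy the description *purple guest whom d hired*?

⟦whom d hired⟧ = {x : ⟨d, x⟩ ∈ ⟦hired⟧} = {a, b, f, g, h, i, k, l, n}
⟦guest⟧ = {b, c, d, f, g, h, i, m, n}
… ∩ ⟦whom d hired⟧ = {b, c, d, f, g, h, i, m, n} ∩ {a, b, f, g, h, i, k, l, n} = {b, f, g, h, i, n}
… ∩ ⟦purple⟧ = {b, f, g, h, i, n} ∩ {b, c, d, e, f, i, j, k, m} = {b, f, i}
So ⟦purple guest whom d hired⟧ = {b, f, i}.

{b, f, i}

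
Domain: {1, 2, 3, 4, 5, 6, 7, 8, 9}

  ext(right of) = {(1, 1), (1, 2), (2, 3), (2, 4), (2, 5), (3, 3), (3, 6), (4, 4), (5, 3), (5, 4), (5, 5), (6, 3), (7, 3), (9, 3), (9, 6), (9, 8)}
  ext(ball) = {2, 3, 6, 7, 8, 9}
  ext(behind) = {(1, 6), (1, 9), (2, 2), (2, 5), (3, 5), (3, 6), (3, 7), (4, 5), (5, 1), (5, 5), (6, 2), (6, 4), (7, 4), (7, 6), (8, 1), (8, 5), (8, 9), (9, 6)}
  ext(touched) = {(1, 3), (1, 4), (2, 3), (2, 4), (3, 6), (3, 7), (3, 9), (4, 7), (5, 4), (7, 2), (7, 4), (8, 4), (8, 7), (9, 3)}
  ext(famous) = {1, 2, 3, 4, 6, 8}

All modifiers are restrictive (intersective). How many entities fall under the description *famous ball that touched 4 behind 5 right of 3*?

⟦that touched 4⟧ = {x : ⟨x, 4⟩ ∈ ⟦touched⟧} = {1, 2, 5, 7, 8}
⟦behind 5⟧ = {x : ⟨x, 5⟩ ∈ ⟦behind⟧} = {2, 3, 4, 5, 8}
⟦right of 3⟧ = {x : ⟨x, 3⟩ ∈ ⟦right of⟧} = {2, 3, 5, 6, 7, 9}
⟦ball⟧ = {2, 3, 6, 7, 8, 9}
… ∩ ⟦that touched 4⟧ = {2, 3, 6, 7, 8, 9} ∩ {1, 2, 5, 7, 8} = {2, 7, 8}
… ∩ ⟦behind 5⟧ = {2, 7, 8} ∩ {2, 3, 4, 5, 8} = {2, 8}
… ∩ ⟦right of 3⟧ = {2, 8} ∩ {2, 3, 5, 6, 7, 9} = {2}
… ∩ ⟦famous⟧ = {2} ∩ {1, 2, 3, 4, 6, 8} = {2}
⟦famous ball that touched 4 behind 5 right of 3⟧ = {2}, so the cardinality is 1.

1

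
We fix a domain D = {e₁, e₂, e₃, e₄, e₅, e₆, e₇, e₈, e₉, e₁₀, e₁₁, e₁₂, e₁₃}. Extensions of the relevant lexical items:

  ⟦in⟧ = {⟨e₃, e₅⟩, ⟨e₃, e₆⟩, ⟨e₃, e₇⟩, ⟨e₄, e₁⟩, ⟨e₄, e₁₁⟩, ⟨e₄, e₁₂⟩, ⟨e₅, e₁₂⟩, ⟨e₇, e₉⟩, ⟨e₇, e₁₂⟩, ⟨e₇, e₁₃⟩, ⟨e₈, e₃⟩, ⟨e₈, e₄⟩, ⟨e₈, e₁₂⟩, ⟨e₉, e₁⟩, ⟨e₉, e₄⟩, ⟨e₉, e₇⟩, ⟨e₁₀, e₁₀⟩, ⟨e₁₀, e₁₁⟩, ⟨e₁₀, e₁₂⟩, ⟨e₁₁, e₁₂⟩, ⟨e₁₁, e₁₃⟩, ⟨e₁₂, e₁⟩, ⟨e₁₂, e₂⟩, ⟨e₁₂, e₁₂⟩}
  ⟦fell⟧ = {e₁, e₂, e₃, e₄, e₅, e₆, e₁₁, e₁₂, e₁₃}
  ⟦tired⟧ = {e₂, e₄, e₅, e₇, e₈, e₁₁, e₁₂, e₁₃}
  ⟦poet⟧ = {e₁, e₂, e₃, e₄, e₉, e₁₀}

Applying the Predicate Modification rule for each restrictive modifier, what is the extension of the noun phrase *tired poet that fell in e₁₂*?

⟦that fell⟧ = ⟦fell⟧ = {e₁, e₂, e₃, e₄, e₅, e₆, e₁₁, e₁₂, e₁₃}
⟦in e₁₂⟧ = {x : ⟨x, e₁₂⟩ ∈ ⟦in⟧} = {e₄, e₅, e₇, e₈, e₁₀, e₁₁, e₁₂}
⟦poet⟧ = {e₁, e₂, e₃, e₄, e₉, e₁₀}
… ∩ ⟦that fell⟧ = {e₁, e₂, e₃, e₄, e₉, e₁₀} ∩ {e₁, e₂, e₃, e₄, e₅, e₆, e₁₁, e₁₂, e₁₃} = {e₁, e₂, e₃, e₄}
… ∩ ⟦in e₁₂⟧ = {e₁, e₂, e₃, e₄} ∩ {e₄, e₅, e₇, e₈, e₁₀, e₁₁, e₁₂} = {e₄}
… ∩ ⟦tired⟧ = {e₄} ∩ {e₂, e₄, e₅, e₇, e₈, e₁₁, e₁₂, e₁₃} = {e₄}
So ⟦tired poet that fell in e₁₂⟧ = {e₄}.

{e₄}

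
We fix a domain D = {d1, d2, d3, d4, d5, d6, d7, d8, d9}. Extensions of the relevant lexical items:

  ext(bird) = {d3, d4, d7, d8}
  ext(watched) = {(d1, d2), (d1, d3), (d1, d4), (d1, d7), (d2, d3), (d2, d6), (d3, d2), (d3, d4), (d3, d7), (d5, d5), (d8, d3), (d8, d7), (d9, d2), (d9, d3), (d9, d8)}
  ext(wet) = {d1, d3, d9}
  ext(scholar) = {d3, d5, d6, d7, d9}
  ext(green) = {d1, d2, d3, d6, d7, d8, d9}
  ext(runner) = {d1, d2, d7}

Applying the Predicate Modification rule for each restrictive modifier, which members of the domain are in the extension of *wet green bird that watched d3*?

∅

⟦that watched d3⟧ = {x : ⟨x, d3⟩ ∈ ⟦watched⟧} = {d1, d2, d8, d9}
⟦bird⟧ = {d3, d4, d7, d8}
… ∩ ⟦that watched d3⟧ = {d3, d4, d7, d8} ∩ {d1, d2, d8, d9} = {d8}
… ∩ ⟦wet⟧ = {d8} ∩ {d1, d3, d9} = ∅
… ∩ ⟦green⟧ = ∅ ∩ {d1, d2, d3, d6, d7, d8, d9} = ∅
So ⟦wet green bird that watched d3⟧ = ∅.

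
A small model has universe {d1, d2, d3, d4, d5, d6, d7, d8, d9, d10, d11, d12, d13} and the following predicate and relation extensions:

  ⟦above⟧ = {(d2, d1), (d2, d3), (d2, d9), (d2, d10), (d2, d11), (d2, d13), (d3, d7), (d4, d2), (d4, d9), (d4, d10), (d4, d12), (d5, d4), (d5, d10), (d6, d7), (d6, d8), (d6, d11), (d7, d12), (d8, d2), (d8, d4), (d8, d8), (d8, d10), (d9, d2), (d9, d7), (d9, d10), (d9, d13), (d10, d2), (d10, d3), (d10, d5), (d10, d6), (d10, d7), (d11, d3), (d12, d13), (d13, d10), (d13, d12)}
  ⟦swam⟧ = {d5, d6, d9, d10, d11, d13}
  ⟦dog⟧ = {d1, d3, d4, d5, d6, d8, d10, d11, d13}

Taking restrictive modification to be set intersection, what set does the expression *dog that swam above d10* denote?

⟦that swam⟧ = ⟦swam⟧ = {d5, d6, d9, d10, d11, d13}
⟦above d10⟧ = {x : ⟨x, d10⟩ ∈ ⟦above⟧} = {d2, d4, d5, d8, d9, d13}
⟦dog⟧ = {d1, d3, d4, d5, d6, d8, d10, d11, d13}
… ∩ ⟦that swam⟧ = {d1, d3, d4, d5, d6, d8, d10, d11, d13} ∩ {d5, d6, d9, d10, d11, d13} = {d5, d6, d10, d11, d13}
… ∩ ⟦above d10⟧ = {d5, d6, d10, d11, d13} ∩ {d2, d4, d5, d8, d9, d13} = {d5, d13}
So ⟦dog that swam above d10⟧ = {d5, d13}.

{d5, d13}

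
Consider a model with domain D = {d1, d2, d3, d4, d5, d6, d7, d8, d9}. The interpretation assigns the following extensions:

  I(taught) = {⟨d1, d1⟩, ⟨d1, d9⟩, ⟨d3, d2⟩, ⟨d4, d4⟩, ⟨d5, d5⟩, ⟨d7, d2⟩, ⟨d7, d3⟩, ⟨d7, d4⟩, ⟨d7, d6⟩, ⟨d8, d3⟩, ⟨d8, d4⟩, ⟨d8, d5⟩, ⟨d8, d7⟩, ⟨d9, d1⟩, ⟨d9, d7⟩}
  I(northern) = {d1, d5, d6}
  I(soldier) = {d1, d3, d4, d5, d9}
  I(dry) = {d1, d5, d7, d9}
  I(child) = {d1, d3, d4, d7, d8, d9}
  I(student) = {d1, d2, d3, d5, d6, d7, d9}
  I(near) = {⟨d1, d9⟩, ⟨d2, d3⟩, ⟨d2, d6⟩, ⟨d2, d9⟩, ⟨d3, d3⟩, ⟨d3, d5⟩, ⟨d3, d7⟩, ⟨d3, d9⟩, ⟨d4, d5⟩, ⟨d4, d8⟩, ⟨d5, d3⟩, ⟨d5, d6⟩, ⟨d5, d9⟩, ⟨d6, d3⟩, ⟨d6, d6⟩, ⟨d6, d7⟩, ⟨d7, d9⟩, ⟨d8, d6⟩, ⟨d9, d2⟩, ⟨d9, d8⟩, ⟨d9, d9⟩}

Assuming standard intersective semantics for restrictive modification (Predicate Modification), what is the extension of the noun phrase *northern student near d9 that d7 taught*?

⟦near d9⟧ = {x : ⟨x, d9⟩ ∈ ⟦near⟧} = {d1, d2, d3, d5, d7, d9}
⟦that d7 taught⟧ = {x : ⟨d7, x⟩ ∈ ⟦taught⟧} = {d2, d3, d4, d6}
⟦student⟧ = {d1, d2, d3, d5, d6, d7, d9}
… ∩ ⟦near d9⟧ = {d1, d2, d3, d5, d6, d7, d9} ∩ {d1, d2, d3, d5, d7, d9} = {d1, d2, d3, d5, d7, d9}
… ∩ ⟦that d7 taught⟧ = {d1, d2, d3, d5, d7, d9} ∩ {d2, d3, d4, d6} = {d2, d3}
… ∩ ⟦northern⟧ = {d2, d3} ∩ {d1, d5, d6} = ∅
So ⟦northern student near d9 that d7 taught⟧ = {}.

{}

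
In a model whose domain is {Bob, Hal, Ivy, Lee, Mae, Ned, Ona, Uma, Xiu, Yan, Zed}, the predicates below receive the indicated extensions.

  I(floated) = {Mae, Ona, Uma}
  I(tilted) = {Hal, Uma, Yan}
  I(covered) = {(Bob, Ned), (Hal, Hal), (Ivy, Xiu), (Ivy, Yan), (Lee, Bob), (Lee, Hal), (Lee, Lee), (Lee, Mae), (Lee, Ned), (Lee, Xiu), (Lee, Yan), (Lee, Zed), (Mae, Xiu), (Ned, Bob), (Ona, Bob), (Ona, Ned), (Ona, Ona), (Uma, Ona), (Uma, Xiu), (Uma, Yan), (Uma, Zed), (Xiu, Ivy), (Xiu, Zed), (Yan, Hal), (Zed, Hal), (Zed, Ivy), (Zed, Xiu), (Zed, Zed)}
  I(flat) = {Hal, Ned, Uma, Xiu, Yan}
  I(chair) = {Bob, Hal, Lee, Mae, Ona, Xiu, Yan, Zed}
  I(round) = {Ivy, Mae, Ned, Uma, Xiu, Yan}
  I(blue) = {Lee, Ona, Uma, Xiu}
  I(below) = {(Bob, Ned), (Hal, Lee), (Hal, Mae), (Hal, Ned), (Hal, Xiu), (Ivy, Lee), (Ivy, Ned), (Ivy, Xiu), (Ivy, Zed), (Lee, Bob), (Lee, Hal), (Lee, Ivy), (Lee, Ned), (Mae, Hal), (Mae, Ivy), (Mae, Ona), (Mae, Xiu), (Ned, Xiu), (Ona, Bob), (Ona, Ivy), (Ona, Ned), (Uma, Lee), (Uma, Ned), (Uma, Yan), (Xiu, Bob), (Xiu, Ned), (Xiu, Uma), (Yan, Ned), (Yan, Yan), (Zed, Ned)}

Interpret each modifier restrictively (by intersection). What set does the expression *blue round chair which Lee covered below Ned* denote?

{Xiu}

⟦which Lee covered⟧ = {x : ⟨Lee, x⟩ ∈ ⟦covered⟧} = {Bob, Hal, Lee, Mae, Ned, Xiu, Yan, Zed}
⟦below Ned⟧ = {x : ⟨x, Ned⟩ ∈ ⟦below⟧} = {Bob, Hal, Ivy, Lee, Ona, Uma, Xiu, Yan, Zed}
⟦chair⟧ = {Bob, Hal, Lee, Mae, Ona, Xiu, Yan, Zed}
… ∩ ⟦which Lee covered⟧ = {Bob, Hal, Lee, Mae, Ona, Xiu, Yan, Zed} ∩ {Bob, Hal, Lee, Mae, Ned, Xiu, Yan, Zed} = {Bob, Hal, Lee, Mae, Xiu, Yan, Zed}
… ∩ ⟦below Ned⟧ = {Bob, Hal, Lee, Mae, Xiu, Yan, Zed} ∩ {Bob, Hal, Ivy, Lee, Ona, Uma, Xiu, Yan, Zed} = {Bob, Hal, Lee, Xiu, Yan, Zed}
… ∩ ⟦blue⟧ = {Bob, Hal, Lee, Xiu, Yan, Zed} ∩ {Lee, Ona, Uma, Xiu} = {Lee, Xiu}
… ∩ ⟦round⟧ = {Lee, Xiu} ∩ {Ivy, Mae, Ned, Uma, Xiu, Yan} = {Xiu}
So ⟦blue round chair which Lee covered below Ned⟧ = {Xiu}.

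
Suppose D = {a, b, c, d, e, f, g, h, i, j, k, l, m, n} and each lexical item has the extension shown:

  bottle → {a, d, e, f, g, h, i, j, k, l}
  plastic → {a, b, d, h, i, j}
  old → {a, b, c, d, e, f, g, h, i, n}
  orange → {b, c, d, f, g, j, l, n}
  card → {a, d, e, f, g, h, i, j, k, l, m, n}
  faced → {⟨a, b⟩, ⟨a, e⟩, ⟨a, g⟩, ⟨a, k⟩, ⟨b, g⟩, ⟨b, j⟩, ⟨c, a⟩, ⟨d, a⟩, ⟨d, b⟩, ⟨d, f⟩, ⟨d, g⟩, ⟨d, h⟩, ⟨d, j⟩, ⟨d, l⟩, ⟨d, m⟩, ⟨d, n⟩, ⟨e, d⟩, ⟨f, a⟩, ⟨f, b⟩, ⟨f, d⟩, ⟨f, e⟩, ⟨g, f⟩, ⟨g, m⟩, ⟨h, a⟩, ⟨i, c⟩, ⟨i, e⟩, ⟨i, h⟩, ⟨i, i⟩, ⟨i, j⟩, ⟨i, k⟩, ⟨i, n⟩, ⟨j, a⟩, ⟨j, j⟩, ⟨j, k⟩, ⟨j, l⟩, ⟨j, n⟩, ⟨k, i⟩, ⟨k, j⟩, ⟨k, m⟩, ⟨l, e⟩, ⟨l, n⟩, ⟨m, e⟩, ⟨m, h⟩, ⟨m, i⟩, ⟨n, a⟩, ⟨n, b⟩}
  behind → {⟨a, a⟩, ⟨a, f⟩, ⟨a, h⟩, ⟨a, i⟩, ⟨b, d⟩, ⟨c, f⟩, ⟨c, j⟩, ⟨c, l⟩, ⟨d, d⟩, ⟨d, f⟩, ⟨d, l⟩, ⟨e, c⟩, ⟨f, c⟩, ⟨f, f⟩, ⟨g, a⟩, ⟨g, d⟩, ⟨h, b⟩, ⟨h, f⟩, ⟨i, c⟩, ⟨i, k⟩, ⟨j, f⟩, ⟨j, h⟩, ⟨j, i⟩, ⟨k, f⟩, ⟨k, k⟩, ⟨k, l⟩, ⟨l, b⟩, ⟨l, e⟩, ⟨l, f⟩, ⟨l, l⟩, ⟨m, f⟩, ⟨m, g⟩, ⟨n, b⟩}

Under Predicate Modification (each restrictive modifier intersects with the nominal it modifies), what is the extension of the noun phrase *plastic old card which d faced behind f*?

⟦which d faced⟧ = {x : ⟨d, x⟩ ∈ ⟦faced⟧} = {a, b, f, g, h, j, l, m, n}
⟦behind f⟧ = {x : ⟨x, f⟩ ∈ ⟦behind⟧} = {a, c, d, f, h, j, k, l, m}
⟦card⟧ = {a, d, e, f, g, h, i, j, k, l, m, n}
… ∩ ⟦which d faced⟧ = {a, d, e, f, g, h, i, j, k, l, m, n} ∩ {a, b, f, g, h, j, l, m, n} = {a, f, g, h, j, l, m, n}
… ∩ ⟦behind f⟧ = {a, f, g, h, j, l, m, n} ∩ {a, c, d, f, h, j, k, l, m} = {a, f, h, j, l, m}
… ∩ ⟦plastic⟧ = {a, f, h, j, l, m} ∩ {a, b, d, h, i, j} = {a, h, j}
… ∩ ⟦old⟧ = {a, h, j} ∩ {a, b, c, d, e, f, g, h, i, n} = {a, h}
So ⟦plastic old card which d faced behind f⟧ = {a, h}.

{a, h}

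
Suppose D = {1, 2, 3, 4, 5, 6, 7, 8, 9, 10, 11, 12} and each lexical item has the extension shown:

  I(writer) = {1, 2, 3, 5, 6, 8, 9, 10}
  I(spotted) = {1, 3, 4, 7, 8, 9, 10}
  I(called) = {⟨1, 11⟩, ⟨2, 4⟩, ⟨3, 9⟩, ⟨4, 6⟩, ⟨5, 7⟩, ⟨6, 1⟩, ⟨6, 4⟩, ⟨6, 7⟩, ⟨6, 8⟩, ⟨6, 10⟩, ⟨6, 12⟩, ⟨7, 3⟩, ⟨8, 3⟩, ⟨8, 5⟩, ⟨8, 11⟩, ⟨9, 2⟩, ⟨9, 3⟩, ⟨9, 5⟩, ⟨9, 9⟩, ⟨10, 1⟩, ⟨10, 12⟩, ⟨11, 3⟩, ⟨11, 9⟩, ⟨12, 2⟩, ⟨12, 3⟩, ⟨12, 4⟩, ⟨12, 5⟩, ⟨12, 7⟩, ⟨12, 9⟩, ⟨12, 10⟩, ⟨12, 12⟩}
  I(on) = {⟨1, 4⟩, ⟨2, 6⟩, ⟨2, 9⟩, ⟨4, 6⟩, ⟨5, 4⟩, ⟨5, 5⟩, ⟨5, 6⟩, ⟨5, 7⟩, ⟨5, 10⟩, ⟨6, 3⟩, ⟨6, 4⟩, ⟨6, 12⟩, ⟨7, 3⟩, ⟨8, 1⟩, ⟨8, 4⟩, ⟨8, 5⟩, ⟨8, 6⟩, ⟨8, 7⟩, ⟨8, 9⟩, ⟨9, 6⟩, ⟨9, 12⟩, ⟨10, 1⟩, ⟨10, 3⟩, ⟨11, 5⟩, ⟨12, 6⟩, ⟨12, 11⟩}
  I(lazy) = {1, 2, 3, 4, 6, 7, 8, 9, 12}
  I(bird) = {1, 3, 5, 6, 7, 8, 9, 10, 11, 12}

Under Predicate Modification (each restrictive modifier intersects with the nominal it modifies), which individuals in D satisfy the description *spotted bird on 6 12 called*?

{9}

⟦on 6⟧ = {x : ⟨x, 6⟩ ∈ ⟦on⟧} = {2, 4, 5, 8, 9, 12}
⟦12 called⟧ = {x : ⟨12, x⟩ ∈ ⟦called⟧} = {2, 3, 4, 5, 7, 9, 10, 12}
⟦bird⟧ = {1, 3, 5, 6, 7, 8, 9, 10, 11, 12}
… ∩ ⟦on 6⟧ = {1, 3, 5, 6, 7, 8, 9, 10, 11, 12} ∩ {2, 4, 5, 8, 9, 12} = {5, 8, 9, 12}
… ∩ ⟦12 called⟧ = {5, 8, 9, 12} ∩ {2, 3, 4, 5, 7, 9, 10, 12} = {5, 9, 12}
… ∩ ⟦spotted⟧ = {5, 9, 12} ∩ {1, 3, 4, 7, 8, 9, 10} = {9}
So ⟦spotted bird on 6 12 called⟧ = {9}.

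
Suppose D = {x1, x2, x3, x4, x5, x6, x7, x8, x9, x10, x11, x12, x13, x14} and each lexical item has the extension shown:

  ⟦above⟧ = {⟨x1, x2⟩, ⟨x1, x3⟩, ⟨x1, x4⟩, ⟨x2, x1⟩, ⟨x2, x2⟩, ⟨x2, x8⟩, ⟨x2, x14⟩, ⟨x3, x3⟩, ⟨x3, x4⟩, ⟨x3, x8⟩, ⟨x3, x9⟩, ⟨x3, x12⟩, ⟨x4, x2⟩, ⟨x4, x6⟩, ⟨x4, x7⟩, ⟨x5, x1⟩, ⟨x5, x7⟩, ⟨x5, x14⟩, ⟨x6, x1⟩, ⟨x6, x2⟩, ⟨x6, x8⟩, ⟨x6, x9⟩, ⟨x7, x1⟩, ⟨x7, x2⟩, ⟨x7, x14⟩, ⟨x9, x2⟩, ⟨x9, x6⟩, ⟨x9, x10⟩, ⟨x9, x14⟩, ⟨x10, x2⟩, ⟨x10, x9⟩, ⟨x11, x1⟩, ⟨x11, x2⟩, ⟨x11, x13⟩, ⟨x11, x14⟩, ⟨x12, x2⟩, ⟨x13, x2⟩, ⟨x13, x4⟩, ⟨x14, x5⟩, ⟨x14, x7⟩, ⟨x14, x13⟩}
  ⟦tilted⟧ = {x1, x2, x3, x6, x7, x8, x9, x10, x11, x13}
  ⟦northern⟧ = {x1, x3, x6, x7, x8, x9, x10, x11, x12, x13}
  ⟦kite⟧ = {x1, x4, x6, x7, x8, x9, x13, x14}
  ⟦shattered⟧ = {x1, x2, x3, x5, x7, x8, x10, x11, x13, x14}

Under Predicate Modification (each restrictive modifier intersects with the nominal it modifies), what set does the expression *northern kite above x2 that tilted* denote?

⟦above x2⟧ = {x : ⟨x, x2⟩ ∈ ⟦above⟧} = {x1, x2, x4, x6, x7, x9, x10, x11, x12, x13}
⟦that tilted⟧ = ⟦tilted⟧ = {x1, x2, x3, x6, x7, x8, x9, x10, x11, x13}
⟦kite⟧ = {x1, x4, x6, x7, x8, x9, x13, x14}
… ∩ ⟦above x2⟧ = {x1, x4, x6, x7, x8, x9, x13, x14} ∩ {x1, x2, x4, x6, x7, x9, x10, x11, x12, x13} = {x1, x4, x6, x7, x9, x13}
… ∩ ⟦that tilted⟧ = {x1, x4, x6, x7, x9, x13} ∩ {x1, x2, x3, x6, x7, x8, x9, x10, x11, x13} = {x1, x6, x7, x9, x13}
… ∩ ⟦northern⟧ = {x1, x6, x7, x9, x13} ∩ {x1, x3, x6, x7, x8, x9, x10, x11, x12, x13} = {x1, x6, x7, x9, x13}
So ⟦northern kite above x2 that tilted⟧ = {x1, x6, x7, x9, x13}.

{x1, x6, x7, x9, x13}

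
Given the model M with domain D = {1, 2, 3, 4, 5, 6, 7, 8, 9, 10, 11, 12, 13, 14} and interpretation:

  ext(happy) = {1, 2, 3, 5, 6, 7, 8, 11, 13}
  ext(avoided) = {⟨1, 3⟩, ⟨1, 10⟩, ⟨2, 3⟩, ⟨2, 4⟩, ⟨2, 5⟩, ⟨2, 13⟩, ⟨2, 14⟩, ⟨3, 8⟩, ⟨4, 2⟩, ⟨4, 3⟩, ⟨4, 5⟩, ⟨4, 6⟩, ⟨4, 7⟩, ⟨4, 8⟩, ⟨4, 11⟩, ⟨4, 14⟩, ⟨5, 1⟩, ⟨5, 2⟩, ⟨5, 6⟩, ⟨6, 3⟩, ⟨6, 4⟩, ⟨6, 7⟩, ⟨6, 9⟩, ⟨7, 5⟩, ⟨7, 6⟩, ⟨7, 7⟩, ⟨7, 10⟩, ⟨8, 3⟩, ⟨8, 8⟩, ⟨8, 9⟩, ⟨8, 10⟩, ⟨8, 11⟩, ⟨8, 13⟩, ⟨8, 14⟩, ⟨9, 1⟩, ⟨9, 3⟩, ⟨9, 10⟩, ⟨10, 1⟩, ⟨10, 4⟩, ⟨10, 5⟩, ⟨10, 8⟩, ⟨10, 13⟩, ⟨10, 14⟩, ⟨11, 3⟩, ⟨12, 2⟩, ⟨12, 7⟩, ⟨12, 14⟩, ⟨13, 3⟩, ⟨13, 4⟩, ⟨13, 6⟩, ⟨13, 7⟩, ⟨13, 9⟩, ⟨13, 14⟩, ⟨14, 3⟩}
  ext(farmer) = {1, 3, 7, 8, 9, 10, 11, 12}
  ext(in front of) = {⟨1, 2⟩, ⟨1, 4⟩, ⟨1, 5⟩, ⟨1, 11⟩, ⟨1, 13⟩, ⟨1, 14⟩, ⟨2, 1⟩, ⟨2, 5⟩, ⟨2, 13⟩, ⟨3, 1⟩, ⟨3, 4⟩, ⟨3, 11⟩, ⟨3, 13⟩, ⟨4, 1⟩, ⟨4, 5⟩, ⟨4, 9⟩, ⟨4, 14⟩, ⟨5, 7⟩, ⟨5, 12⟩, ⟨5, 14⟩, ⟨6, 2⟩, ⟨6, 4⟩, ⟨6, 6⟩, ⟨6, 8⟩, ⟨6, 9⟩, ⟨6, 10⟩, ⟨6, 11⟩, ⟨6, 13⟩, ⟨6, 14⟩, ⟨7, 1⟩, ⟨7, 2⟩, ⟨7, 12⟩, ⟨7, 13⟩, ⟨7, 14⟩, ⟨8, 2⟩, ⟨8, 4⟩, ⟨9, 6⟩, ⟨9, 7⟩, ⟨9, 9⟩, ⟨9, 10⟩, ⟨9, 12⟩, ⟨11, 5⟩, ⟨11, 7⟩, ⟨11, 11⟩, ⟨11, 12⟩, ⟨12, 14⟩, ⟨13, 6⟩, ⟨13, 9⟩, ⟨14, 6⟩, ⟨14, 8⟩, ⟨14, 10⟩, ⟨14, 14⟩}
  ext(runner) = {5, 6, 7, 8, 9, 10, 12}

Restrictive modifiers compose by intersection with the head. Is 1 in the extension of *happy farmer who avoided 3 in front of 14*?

⟦who avoided 3⟧ = {x : ⟨x, 3⟩ ∈ ⟦avoided⟧} = {1, 2, 4, 6, 8, 9, 11, 13, 14}
⟦in front of 14⟧ = {x : ⟨x, 14⟩ ∈ ⟦in front of⟧} = {1, 4, 5, 6, 7, 12, 14}
⟦farmer⟧ = {1, 3, 7, 8, 9, 10, 11, 12}
… ∩ ⟦who avoided 3⟧ = {1, 3, 7, 8, 9, 10, 11, 12} ∩ {1, 2, 4, 6, 8, 9, 11, 13, 14} = {1, 8, 9, 11}
… ∩ ⟦in front of 14⟧ = {1, 8, 9, 11} ∩ {1, 4, 5, 6, 7, 12, 14} = {1}
… ∩ ⟦happy⟧ = {1} ∩ {1, 2, 3, 5, 6, 7, 8, 11, 13} = {1}
⟦happy farmer who avoided 3 in front of 14⟧ = {1}; 1 ∈ this set.

yes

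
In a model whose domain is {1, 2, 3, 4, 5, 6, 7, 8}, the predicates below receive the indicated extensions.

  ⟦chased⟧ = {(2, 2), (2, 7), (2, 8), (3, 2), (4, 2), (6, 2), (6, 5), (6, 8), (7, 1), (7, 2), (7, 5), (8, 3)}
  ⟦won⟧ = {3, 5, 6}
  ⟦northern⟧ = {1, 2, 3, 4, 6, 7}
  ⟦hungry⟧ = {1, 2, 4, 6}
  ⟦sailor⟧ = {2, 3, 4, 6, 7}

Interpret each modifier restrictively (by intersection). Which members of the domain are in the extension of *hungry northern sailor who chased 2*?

⟦who chased 2⟧ = {x : ⟨x, 2⟩ ∈ ⟦chased⟧} = {2, 3, 4, 6, 7}
⟦sailor⟧ = {2, 3, 4, 6, 7}
… ∩ ⟦who chased 2⟧ = {2, 3, 4, 6, 7} ∩ {2, 3, 4, 6, 7} = {2, 3, 4, 6, 7}
… ∩ ⟦hungry⟧ = {2, 3, 4, 6, 7} ∩ {1, 2, 4, 6} = {2, 4, 6}
… ∩ ⟦northern⟧ = {2, 4, 6} ∩ {1, 2, 3, 4, 6, 7} = {2, 4, 6}
So ⟦hungry northern sailor who chased 2⟧ = {2, 4, 6}.

{2, 4, 6}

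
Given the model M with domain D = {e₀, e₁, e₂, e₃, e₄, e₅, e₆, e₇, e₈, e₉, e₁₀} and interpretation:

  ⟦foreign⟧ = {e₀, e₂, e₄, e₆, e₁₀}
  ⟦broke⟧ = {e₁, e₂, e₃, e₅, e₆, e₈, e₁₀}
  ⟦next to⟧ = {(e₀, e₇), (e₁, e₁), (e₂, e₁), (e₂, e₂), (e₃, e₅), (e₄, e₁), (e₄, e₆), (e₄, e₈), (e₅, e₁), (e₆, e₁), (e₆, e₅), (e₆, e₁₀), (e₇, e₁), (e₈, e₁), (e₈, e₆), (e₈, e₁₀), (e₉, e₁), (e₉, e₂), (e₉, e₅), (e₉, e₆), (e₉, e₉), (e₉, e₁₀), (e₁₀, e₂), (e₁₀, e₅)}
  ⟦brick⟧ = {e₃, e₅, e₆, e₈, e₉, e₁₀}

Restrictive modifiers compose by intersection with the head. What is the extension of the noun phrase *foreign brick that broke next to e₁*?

⟦that broke⟧ = ⟦broke⟧ = {e₁, e₂, e₃, e₅, e₆, e₈, e₁₀}
⟦next to e₁⟧ = {x : ⟨x, e₁⟩ ∈ ⟦next to⟧} = {e₁, e₂, e₄, e₅, e₆, e₇, e₈, e₉}
⟦brick⟧ = {e₃, e₅, e₆, e₈, e₉, e₁₀}
… ∩ ⟦that broke⟧ = {e₃, e₅, e₆, e₈, e₉, e₁₀} ∩ {e₁, e₂, e₃, e₅, e₆, e₈, e₁₀} = {e₃, e₅, e₆, e₈, e₁₀}
… ∩ ⟦next to e₁⟧ = {e₃, e₅, e₆, e₈, e₁₀} ∩ {e₁, e₂, e₄, e₅, e₆, e₇, e₈, e₉} = {e₅, e₆, e₈}
… ∩ ⟦foreign⟧ = {e₅, e₆, e₈} ∩ {e₀, e₂, e₄, e₆, e₁₀} = {e₆}
So ⟦foreign brick that broke next to e₁⟧ = {e₆}.

{e₆}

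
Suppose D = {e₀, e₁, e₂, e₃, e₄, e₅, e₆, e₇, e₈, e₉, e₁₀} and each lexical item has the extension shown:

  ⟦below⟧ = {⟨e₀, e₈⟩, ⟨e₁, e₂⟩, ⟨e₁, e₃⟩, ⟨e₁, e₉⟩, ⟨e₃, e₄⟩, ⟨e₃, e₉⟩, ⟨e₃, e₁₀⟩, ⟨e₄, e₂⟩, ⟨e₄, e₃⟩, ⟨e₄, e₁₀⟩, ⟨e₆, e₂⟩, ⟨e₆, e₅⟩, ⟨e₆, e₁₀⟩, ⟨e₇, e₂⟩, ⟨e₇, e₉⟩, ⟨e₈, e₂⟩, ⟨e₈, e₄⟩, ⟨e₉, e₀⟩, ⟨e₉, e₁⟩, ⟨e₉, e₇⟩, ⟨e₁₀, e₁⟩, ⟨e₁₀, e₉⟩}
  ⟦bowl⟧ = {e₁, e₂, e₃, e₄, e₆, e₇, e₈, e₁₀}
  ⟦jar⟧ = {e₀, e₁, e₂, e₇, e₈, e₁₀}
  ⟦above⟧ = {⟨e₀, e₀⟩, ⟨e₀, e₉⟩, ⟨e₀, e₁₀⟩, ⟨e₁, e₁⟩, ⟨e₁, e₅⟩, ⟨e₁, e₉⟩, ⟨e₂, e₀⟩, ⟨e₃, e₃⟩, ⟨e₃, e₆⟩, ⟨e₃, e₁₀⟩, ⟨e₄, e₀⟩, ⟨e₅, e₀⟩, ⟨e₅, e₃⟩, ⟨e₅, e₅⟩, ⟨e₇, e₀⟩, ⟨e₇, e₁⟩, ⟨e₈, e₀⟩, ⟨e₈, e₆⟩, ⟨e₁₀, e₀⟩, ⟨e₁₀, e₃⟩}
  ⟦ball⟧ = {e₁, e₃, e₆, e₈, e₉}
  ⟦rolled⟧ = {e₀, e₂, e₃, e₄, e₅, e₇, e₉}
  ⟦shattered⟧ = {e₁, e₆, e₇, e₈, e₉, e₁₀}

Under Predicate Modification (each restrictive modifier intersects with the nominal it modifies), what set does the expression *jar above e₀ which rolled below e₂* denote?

{e₇}

⟦above e₀⟧ = {x : ⟨x, e₀⟩ ∈ ⟦above⟧} = {e₀, e₂, e₄, e₅, e₇, e₈, e₁₀}
⟦which rolled⟧ = ⟦rolled⟧ = {e₀, e₂, e₃, e₄, e₅, e₇, e₉}
⟦below e₂⟧ = {x : ⟨x, e₂⟩ ∈ ⟦below⟧} = {e₁, e₄, e₆, e₇, e₈}
⟦jar⟧ = {e₀, e₁, e₂, e₇, e₈, e₁₀}
… ∩ ⟦above e₀⟧ = {e₀, e₁, e₂, e₇, e₈, e₁₀} ∩ {e₀, e₂, e₄, e₅, e₇, e₈, e₁₀} = {e₀, e₂, e₇, e₈, e₁₀}
… ∩ ⟦which rolled⟧ = {e₀, e₂, e₇, e₈, e₁₀} ∩ {e₀, e₂, e₃, e₄, e₅, e₇, e₉} = {e₀, e₂, e₇}
… ∩ ⟦below e₂⟧ = {e₀, e₂, e₇} ∩ {e₁, e₄, e₆, e₇, e₈} = {e₇}
So ⟦jar above e₀ which rolled below e₂⟧ = {e₇}.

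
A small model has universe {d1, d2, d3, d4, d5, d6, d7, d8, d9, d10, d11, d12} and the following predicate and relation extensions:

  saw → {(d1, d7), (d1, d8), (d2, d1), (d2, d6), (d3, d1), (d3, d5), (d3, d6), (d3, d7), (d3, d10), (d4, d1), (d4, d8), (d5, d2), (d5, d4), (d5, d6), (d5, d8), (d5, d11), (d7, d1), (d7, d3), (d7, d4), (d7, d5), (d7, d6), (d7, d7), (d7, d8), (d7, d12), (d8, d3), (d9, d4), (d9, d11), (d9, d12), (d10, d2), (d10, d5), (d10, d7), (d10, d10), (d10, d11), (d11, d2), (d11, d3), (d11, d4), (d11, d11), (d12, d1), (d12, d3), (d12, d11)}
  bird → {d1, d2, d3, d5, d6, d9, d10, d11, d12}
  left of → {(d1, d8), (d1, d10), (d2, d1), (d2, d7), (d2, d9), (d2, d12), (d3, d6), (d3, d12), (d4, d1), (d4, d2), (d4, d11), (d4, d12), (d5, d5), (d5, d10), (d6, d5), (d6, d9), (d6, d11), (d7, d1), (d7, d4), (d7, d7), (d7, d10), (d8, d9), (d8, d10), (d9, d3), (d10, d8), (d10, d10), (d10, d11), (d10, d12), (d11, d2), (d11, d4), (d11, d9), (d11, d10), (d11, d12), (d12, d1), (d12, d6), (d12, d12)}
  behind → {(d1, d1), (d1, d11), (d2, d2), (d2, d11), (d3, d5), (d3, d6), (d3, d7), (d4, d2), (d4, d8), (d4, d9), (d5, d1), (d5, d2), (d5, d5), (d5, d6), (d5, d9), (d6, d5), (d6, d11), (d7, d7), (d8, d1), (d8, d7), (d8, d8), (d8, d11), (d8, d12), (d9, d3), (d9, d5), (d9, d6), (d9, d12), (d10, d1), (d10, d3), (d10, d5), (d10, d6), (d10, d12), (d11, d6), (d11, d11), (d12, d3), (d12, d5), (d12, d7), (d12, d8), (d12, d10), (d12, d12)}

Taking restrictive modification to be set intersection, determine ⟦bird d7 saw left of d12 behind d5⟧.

⟦d7 saw⟧ = {x : ⟨d7, x⟩ ∈ ⟦saw⟧} = {d1, d3, d4, d5, d6, d7, d8, d12}
⟦left of d12⟧ = {x : ⟨x, d12⟩ ∈ ⟦left of⟧} = {d2, d3, d4, d10, d11, d12}
⟦behind d5⟧ = {x : ⟨x, d5⟩ ∈ ⟦behind⟧} = {d3, d5, d6, d9, d10, d12}
⟦bird⟧ = {d1, d2, d3, d5, d6, d9, d10, d11, d12}
… ∩ ⟦d7 saw⟧ = {d1, d2, d3, d5, d6, d9, d10, d11, d12} ∩ {d1, d3, d4, d5, d6, d7, d8, d12} = {d1, d3, d5, d6, d12}
… ∩ ⟦left of d12⟧ = {d1, d3, d5, d6, d12} ∩ {d2, d3, d4, d10, d11, d12} = {d3, d12}
… ∩ ⟦behind d5⟧ = {d3, d12} ∩ {d3, d5, d6, d9, d10, d12} = {d3, d12}
So ⟦bird d7 saw left of d12 behind d5⟧ = {d3, d12}.

{d3, d12}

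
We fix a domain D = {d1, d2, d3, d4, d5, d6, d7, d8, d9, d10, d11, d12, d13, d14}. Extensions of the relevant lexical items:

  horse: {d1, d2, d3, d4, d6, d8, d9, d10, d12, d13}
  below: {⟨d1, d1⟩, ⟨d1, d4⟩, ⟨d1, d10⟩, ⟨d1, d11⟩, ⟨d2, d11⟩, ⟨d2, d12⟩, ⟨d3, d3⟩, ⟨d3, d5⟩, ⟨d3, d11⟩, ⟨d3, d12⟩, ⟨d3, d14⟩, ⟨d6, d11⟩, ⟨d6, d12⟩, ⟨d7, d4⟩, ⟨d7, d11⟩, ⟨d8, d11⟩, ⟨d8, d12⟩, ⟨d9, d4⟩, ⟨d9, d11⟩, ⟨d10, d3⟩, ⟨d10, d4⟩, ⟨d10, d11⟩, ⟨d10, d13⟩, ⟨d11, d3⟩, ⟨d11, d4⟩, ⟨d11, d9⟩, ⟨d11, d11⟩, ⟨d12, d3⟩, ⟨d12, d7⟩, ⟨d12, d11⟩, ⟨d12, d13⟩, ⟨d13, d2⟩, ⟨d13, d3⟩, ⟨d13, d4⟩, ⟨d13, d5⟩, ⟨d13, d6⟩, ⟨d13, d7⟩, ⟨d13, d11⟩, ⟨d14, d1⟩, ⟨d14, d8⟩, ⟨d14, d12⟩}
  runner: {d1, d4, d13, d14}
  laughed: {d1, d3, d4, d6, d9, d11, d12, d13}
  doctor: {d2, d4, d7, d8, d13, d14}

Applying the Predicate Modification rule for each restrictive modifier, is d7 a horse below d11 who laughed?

no

⟦below d11⟧ = {x : ⟨x, d11⟩ ∈ ⟦below⟧} = {d1, d2, d3, d6, d7, d8, d9, d10, d11, d12, d13}
⟦who laughed⟧ = ⟦laughed⟧ = {d1, d3, d4, d6, d9, d11, d12, d13}
⟦horse⟧ = {d1, d2, d3, d4, d6, d8, d9, d10, d12, d13}
… ∩ ⟦below d11⟧ = {d1, d2, d3, d4, d6, d8, d9, d10, d12, d13} ∩ {d1, d2, d3, d6, d7, d8, d9, d10, d11, d12, d13} = {d1, d2, d3, d6, d8, d9, d10, d12, d13}
… ∩ ⟦who laughed⟧ = {d1, d2, d3, d6, d8, d9, d10, d12, d13} ∩ {d1, d3, d4, d6, d9, d11, d12, d13} = {d1, d3, d6, d9, d12, d13}
⟦horse below d11 who laughed⟧ = {d1, d3, d6, d9, d12, d13}; d7 ∉ this set.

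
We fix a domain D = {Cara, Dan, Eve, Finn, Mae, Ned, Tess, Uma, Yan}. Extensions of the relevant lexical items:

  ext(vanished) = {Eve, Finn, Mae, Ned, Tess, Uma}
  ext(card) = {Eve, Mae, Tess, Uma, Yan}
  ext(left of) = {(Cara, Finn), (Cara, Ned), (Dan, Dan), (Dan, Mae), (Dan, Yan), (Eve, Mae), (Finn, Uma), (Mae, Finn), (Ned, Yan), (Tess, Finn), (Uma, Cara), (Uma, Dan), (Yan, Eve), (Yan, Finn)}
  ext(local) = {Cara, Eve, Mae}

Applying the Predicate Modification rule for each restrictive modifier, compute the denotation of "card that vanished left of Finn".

⟦that vanished⟧ = ⟦vanished⟧ = {Eve, Finn, Mae, Ned, Tess, Uma}
⟦left of Finn⟧ = {x : ⟨x, Finn⟩ ∈ ⟦left of⟧} = {Cara, Mae, Tess, Yan}
⟦card⟧ = {Eve, Mae, Tess, Uma, Yan}
… ∩ ⟦that vanished⟧ = {Eve, Mae, Tess, Uma, Yan} ∩ {Eve, Finn, Mae, Ned, Tess, Uma} = {Eve, Mae, Tess, Uma}
… ∩ ⟦left of Finn⟧ = {Eve, Mae, Tess, Uma} ∩ {Cara, Mae, Tess, Yan} = {Mae, Tess}
So ⟦card that vanished left of Finn⟧ = {Mae, Tess}.

{Mae, Tess}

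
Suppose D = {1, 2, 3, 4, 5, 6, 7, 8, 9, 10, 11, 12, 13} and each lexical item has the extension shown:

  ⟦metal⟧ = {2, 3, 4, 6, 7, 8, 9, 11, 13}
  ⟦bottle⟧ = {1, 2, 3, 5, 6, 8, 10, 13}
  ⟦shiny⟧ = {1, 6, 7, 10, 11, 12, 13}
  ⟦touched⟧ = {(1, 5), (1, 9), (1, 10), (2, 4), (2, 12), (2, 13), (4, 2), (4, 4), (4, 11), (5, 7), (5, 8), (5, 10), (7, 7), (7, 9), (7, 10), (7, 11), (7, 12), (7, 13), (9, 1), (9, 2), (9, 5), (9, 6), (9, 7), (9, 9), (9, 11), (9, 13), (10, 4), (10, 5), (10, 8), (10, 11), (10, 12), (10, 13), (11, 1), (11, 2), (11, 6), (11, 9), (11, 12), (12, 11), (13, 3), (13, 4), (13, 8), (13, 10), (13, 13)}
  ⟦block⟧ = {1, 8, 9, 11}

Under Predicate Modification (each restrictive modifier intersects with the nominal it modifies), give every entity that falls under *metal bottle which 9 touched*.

{2, 6, 13}

⟦which 9 touched⟧ = {x : ⟨9, x⟩ ∈ ⟦touched⟧} = {1, 2, 5, 6, 7, 9, 11, 13}
⟦bottle⟧ = {1, 2, 3, 5, 6, 8, 10, 13}
… ∩ ⟦which 9 touched⟧ = {1, 2, 3, 5, 6, 8, 10, 13} ∩ {1, 2, 5, 6, 7, 9, 11, 13} = {1, 2, 5, 6, 13}
… ∩ ⟦metal⟧ = {1, 2, 5, 6, 13} ∩ {2, 3, 4, 6, 7, 8, 9, 11, 13} = {2, 6, 13}
So ⟦metal bottle which 9 touched⟧ = {2, 6, 13}.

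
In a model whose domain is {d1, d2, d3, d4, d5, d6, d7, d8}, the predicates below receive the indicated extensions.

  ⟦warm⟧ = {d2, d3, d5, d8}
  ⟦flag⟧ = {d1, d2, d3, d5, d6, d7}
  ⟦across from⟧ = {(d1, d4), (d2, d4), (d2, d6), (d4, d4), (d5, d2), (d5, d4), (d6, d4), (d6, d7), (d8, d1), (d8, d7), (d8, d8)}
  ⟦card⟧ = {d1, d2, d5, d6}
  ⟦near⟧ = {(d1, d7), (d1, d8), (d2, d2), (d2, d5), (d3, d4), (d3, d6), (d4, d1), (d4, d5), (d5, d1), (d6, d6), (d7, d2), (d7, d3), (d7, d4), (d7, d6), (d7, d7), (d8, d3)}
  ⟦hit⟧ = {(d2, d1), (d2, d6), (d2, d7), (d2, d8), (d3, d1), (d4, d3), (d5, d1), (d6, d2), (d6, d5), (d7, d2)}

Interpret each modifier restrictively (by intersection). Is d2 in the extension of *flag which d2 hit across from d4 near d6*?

no

⟦which d2 hit⟧ = {x : ⟨d2, x⟩ ∈ ⟦hit⟧} = {d1, d6, d7, d8}
⟦across from d4⟧ = {x : ⟨x, d4⟩ ∈ ⟦across from⟧} = {d1, d2, d4, d5, d6}
⟦near d6⟧ = {x : ⟨x, d6⟩ ∈ ⟦near⟧} = {d3, d6, d7}
⟦flag⟧ = {d1, d2, d3, d5, d6, d7}
… ∩ ⟦which d2 hit⟧ = {d1, d2, d3, d5, d6, d7} ∩ {d1, d6, d7, d8} = {d1, d6, d7}
… ∩ ⟦across from d4⟧ = {d1, d6, d7} ∩ {d1, d2, d4, d5, d6} = {d1, d6}
… ∩ ⟦near d6⟧ = {d1, d6} ∩ {d3, d6, d7} = {d6}
⟦flag which d2 hit across from d4 near d6⟧ = {d6}; d2 ∉ this set.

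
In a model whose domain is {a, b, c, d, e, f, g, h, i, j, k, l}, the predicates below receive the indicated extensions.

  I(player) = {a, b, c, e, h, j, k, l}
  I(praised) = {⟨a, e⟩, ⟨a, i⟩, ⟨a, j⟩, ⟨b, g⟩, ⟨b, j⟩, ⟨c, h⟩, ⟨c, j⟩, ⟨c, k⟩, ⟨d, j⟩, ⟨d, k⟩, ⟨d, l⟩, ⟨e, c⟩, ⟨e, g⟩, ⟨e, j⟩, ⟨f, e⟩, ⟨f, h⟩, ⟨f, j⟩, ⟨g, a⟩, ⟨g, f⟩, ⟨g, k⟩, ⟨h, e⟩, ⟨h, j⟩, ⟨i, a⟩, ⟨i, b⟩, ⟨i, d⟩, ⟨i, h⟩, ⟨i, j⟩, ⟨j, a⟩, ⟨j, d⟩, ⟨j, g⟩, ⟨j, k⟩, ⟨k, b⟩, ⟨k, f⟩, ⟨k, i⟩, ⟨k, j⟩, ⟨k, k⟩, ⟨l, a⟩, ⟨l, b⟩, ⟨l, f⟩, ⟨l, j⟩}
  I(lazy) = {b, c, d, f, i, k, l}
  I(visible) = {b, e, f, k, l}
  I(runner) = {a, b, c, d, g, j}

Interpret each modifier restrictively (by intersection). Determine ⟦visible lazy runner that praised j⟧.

{b}

⟦that praised j⟧ = {x : ⟨x, j⟩ ∈ ⟦praised⟧} = {a, b, c, d, e, f, h, i, k, l}
⟦runner⟧ = {a, b, c, d, g, j}
… ∩ ⟦that praised j⟧ = {a, b, c, d, g, j} ∩ {a, b, c, d, e, f, h, i, k, l} = {a, b, c, d}
… ∩ ⟦visible⟧ = {a, b, c, d} ∩ {b, e, f, k, l} = {b}
… ∩ ⟦lazy⟧ = {b} ∩ {b, c, d, f, i, k, l} = {b}
So ⟦visible lazy runner that praised j⟧ = {b}.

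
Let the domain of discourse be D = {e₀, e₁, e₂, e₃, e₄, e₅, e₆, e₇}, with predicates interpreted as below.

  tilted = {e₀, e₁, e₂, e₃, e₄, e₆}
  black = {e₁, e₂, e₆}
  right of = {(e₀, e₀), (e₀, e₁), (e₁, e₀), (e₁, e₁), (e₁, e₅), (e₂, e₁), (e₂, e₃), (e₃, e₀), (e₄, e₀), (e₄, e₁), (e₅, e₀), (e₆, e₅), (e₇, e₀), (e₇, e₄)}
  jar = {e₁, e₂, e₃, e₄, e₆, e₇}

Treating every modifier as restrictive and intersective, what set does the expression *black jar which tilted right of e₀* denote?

⟦which tilted⟧ = ⟦tilted⟧ = {e₀, e₁, e₂, e₃, e₄, e₆}
⟦right of e₀⟧ = {x : ⟨x, e₀⟩ ∈ ⟦right of⟧} = {e₀, e₁, e₃, e₄, e₅, e₇}
⟦jar⟧ = {e₁, e₂, e₃, e₄, e₆, e₇}
… ∩ ⟦which tilted⟧ = {e₁, e₂, e₃, e₄, e₆, e₇} ∩ {e₀, e₁, e₂, e₃, e₄, e₆} = {e₁, e₂, e₃, e₄, e₆}
… ∩ ⟦right of e₀⟧ = {e₁, e₂, e₃, e₄, e₆} ∩ {e₀, e₁, e₃, e₄, e₅, e₇} = {e₁, e₃, e₄}
… ∩ ⟦black⟧ = {e₁, e₃, e₄} ∩ {e₁, e₂, e₆} = {e₁}
So ⟦black jar which tilted right of e₀⟧ = {e₁}.

{e₁}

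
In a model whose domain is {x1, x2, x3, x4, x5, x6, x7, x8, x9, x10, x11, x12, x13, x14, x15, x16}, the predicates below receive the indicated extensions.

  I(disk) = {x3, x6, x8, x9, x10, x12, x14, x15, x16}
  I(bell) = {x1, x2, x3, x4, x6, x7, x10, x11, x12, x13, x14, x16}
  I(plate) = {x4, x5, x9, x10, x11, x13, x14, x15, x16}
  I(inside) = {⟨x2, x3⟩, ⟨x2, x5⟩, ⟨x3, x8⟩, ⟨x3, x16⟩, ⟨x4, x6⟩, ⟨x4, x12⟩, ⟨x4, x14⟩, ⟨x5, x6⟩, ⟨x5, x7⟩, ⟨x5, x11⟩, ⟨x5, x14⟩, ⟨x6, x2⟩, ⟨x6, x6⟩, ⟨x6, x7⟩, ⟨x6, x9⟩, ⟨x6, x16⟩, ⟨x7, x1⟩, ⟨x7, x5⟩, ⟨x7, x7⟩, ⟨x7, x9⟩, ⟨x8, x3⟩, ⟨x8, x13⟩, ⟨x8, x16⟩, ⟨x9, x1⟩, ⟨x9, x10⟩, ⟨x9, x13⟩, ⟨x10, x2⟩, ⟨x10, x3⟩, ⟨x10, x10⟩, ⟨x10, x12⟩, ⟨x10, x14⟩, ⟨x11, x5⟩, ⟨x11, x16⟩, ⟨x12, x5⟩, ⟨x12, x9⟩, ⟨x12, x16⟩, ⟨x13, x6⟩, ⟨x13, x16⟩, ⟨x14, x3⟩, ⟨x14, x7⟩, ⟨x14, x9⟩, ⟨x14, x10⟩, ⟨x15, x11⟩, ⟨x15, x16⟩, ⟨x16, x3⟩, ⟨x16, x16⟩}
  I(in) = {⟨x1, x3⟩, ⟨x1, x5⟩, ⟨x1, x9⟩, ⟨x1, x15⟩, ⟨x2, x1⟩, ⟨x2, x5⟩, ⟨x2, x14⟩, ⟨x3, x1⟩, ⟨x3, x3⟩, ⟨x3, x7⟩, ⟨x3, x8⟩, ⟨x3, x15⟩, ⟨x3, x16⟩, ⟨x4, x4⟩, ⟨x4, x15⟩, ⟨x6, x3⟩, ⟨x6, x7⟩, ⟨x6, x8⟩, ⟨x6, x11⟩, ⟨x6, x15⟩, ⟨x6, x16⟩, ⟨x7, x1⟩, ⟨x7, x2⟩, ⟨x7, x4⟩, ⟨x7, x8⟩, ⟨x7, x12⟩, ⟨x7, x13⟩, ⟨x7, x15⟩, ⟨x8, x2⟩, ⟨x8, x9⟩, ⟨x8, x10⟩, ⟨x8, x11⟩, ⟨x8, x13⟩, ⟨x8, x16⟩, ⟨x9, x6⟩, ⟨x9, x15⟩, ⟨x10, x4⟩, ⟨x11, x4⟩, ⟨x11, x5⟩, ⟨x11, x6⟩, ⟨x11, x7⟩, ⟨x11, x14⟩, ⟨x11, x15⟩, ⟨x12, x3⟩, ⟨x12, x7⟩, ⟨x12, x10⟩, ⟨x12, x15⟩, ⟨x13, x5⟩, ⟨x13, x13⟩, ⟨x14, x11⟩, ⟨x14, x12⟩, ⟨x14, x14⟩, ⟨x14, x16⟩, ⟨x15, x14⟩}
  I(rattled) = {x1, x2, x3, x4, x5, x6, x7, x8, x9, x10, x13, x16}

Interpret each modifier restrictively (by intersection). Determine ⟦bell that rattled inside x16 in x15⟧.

{x3, x6}

⟦that rattled⟧ = ⟦rattled⟧ = {x1, x2, x3, x4, x5, x6, x7, x8, x9, x10, x13, x16}
⟦inside x16⟧ = {x : ⟨x, x16⟩ ∈ ⟦inside⟧} = {x3, x6, x8, x11, x12, x13, x15, x16}
⟦in x15⟧ = {x : ⟨x, x15⟩ ∈ ⟦in⟧} = {x1, x3, x4, x6, x7, x9, x11, x12}
⟦bell⟧ = {x1, x2, x3, x4, x6, x7, x10, x11, x12, x13, x14, x16}
… ∩ ⟦that rattled⟧ = {x1, x2, x3, x4, x6, x7, x10, x11, x12, x13, x14, x16} ∩ {x1, x2, x3, x4, x5, x6, x7, x8, x9, x10, x13, x16} = {x1, x2, x3, x4, x6, x7, x10, x13, x16}
… ∩ ⟦inside x16⟧ = {x1, x2, x3, x4, x6, x7, x10, x13, x16} ∩ {x3, x6, x8, x11, x12, x13, x15, x16} = {x3, x6, x13, x16}
… ∩ ⟦in x15⟧ = {x3, x6, x13, x16} ∩ {x1, x3, x4, x6, x7, x9, x11, x12} = {x3, x6}
So ⟦bell that rattled inside x16 in x15⟧ = {x3, x6}.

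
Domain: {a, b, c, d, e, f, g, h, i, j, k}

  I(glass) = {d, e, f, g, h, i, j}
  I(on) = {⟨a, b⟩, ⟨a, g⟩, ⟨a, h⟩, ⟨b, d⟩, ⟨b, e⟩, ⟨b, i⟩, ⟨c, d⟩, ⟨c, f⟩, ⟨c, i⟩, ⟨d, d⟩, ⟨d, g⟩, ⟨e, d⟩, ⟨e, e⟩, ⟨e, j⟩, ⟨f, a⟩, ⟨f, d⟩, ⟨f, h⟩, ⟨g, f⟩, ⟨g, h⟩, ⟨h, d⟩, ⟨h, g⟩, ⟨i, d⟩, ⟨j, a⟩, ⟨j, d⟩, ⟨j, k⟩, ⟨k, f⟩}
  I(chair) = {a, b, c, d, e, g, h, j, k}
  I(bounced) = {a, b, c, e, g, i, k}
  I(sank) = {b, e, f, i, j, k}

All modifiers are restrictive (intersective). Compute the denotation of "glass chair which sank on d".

⟦which sank⟧ = ⟦sank⟧ = {b, e, f, i, j, k}
⟦on d⟧ = {x : ⟨x, d⟩ ∈ ⟦on⟧} = {b, c, d, e, f, h, i, j}
⟦chair⟧ = {a, b, c, d, e, g, h, j, k}
… ∩ ⟦which sank⟧ = {a, b, c, d, e, g, h, j, k} ∩ {b, e, f, i, j, k} = {b, e, j, k}
… ∩ ⟦on d⟧ = {b, e, j, k} ∩ {b, c, d, e, f, h, i, j} = {b, e, j}
… ∩ ⟦glass⟧ = {b, e, j} ∩ {d, e, f, g, h, i, j} = {e, j}
So ⟦glass chair which sank on d⟧ = {e, j}.

{e, j}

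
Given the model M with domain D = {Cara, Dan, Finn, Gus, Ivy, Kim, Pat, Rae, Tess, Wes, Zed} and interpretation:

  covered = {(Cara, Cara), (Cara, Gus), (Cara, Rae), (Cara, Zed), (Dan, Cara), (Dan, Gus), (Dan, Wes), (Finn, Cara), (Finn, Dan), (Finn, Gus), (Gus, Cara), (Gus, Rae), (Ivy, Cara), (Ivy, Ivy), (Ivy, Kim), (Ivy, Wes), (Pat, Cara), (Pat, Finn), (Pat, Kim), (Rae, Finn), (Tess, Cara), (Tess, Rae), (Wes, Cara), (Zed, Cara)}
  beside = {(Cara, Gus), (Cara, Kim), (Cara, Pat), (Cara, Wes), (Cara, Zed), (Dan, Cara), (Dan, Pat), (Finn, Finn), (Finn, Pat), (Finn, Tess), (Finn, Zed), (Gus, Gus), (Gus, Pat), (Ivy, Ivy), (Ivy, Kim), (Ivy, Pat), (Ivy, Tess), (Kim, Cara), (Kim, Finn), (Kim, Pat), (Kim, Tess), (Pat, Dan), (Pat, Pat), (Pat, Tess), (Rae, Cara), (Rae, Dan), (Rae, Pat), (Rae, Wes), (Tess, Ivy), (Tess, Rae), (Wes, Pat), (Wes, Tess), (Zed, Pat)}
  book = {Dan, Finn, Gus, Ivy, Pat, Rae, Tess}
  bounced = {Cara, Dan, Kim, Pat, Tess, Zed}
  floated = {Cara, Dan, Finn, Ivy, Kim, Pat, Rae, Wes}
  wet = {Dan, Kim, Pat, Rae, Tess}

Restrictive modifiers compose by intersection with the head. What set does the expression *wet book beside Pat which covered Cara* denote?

⟦beside Pat⟧ = {x : ⟨x, Pat⟩ ∈ ⟦beside⟧} = {Cara, Dan, Finn, Gus, Ivy, Kim, Pat, Rae, Wes, Zed}
⟦which covered Cara⟧ = {x : ⟨x, Cara⟩ ∈ ⟦covered⟧} = {Cara, Dan, Finn, Gus, Ivy, Pat, Tess, Wes, Zed}
⟦book⟧ = {Dan, Finn, Gus, Ivy, Pat, Rae, Tess}
… ∩ ⟦beside Pat⟧ = {Dan, Finn, Gus, Ivy, Pat, Rae, Tess} ∩ {Cara, Dan, Finn, Gus, Ivy, Kim, Pat, Rae, Wes, Zed} = {Dan, Finn, Gus, Ivy, Pat, Rae}
… ∩ ⟦which covered Cara⟧ = {Dan, Finn, Gus, Ivy, Pat, Rae} ∩ {Cara, Dan, Finn, Gus, Ivy, Pat, Tess, Wes, Zed} = {Dan, Finn, Gus, Ivy, Pat}
… ∩ ⟦wet⟧ = {Dan, Finn, Gus, Ivy, Pat} ∩ {Dan, Kim, Pat, Rae, Tess} = {Dan, Pat}
So ⟦wet book beside Pat which covered Cara⟧ = {Dan, Pat}.

{Dan, Pat}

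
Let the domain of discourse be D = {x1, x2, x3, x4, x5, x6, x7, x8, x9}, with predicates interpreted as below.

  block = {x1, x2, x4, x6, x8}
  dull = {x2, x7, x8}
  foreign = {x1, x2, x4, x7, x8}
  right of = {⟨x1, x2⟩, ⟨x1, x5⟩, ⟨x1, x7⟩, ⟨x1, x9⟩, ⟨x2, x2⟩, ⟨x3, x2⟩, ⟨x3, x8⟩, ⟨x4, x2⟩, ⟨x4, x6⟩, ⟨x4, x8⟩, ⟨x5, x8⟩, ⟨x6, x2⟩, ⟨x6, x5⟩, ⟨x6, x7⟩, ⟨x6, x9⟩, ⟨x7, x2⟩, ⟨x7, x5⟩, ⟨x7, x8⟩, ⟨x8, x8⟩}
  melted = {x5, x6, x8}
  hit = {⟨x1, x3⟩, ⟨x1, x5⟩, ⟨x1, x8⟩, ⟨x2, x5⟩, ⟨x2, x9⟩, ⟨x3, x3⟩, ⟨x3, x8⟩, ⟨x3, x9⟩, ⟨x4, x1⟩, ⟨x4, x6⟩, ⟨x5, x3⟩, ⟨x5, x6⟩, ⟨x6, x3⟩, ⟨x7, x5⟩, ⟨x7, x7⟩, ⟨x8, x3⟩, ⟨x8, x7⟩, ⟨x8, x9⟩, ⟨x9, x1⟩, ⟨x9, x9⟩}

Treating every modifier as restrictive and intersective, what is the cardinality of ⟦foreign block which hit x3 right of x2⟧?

1

⟦which hit x3⟧ = {x : ⟨x, x3⟩ ∈ ⟦hit⟧} = {x1, x3, x5, x6, x8}
⟦right of x2⟧ = {x : ⟨x, x2⟩ ∈ ⟦right of⟧} = {x1, x2, x3, x4, x6, x7}
⟦block⟧ = {x1, x2, x4, x6, x8}
… ∩ ⟦which hit x3⟧ = {x1, x2, x4, x6, x8} ∩ {x1, x3, x5, x6, x8} = {x1, x6, x8}
… ∩ ⟦right of x2⟧ = {x1, x6, x8} ∩ {x1, x2, x3, x4, x6, x7} = {x1, x6}
… ∩ ⟦foreign⟧ = {x1, x6} ∩ {x1, x2, x4, x7, x8} = {x1}
⟦foreign block which hit x3 right of x2⟧ = {x1}, so the cardinality is 1.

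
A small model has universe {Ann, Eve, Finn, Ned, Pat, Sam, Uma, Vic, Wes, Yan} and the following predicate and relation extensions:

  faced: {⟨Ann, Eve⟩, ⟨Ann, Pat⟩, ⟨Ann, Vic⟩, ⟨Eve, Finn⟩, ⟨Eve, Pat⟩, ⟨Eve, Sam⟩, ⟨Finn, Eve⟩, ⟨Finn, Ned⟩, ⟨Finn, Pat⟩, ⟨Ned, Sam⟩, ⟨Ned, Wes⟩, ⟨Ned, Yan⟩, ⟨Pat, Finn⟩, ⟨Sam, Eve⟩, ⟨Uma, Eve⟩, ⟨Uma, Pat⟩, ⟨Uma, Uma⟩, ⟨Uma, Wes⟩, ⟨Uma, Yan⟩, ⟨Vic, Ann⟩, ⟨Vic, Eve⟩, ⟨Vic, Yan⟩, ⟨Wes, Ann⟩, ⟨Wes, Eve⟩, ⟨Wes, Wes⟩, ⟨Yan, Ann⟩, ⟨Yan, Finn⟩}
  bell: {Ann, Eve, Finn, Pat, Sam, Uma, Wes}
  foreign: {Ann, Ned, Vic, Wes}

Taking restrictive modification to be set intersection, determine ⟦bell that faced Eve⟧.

⟦that faced Eve⟧ = {x : ⟨x, Eve⟩ ∈ ⟦faced⟧} = {Ann, Finn, Sam, Uma, Vic, Wes}
⟦bell⟧ = {Ann, Eve, Finn, Pat, Sam, Uma, Wes}
… ∩ ⟦that faced Eve⟧ = {Ann, Eve, Finn, Pat, Sam, Uma, Wes} ∩ {Ann, Finn, Sam, Uma, Vic, Wes} = {Ann, Finn, Sam, Uma, Wes}
So ⟦bell that faced Eve⟧ = {Ann, Finn, Sam, Uma, Wes}.

{Ann, Finn, Sam, Uma, Wes}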